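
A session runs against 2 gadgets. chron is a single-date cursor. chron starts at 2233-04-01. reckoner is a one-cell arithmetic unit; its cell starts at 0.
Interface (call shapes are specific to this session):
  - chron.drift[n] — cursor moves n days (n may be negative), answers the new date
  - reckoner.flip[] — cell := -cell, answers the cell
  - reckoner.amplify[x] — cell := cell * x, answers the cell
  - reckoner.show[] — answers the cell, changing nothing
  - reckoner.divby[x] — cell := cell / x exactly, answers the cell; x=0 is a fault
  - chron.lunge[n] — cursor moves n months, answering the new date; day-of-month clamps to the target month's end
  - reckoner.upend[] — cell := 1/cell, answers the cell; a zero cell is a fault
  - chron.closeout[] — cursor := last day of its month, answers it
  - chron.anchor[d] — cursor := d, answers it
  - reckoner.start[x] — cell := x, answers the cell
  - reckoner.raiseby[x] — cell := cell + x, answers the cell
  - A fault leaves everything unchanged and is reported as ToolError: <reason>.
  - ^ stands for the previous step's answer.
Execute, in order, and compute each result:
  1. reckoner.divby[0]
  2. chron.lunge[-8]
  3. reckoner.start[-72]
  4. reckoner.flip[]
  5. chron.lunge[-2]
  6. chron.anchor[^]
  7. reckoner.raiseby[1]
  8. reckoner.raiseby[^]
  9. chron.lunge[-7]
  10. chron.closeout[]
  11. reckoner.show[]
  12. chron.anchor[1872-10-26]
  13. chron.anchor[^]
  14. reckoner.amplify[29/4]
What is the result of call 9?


Answer: 2231-11-01

Derivation:
CALL divby[x=0]
RET  ToolError: division by zero
CALL lunge[n=-8]
RET  2232-08-01
CALL start[x=-72]
RET  -72
CALL flip[]
RET  72
CALL lunge[n=-2]
RET  2232-06-01
CALL anchor[d=^]
RET  2232-06-01
CALL raiseby[x=1]
RET  73
CALL raiseby[x=^]
RET  146
CALL lunge[n=-7]
RET  2231-11-01
CALL closeout[]
RET  2231-11-30
CALL show[]
RET  146
CALL anchor[d=1872-10-26]
RET  1872-10-26
CALL anchor[d=^]
RET  1872-10-26
CALL amplify[x=29/4]
RET  2117/2


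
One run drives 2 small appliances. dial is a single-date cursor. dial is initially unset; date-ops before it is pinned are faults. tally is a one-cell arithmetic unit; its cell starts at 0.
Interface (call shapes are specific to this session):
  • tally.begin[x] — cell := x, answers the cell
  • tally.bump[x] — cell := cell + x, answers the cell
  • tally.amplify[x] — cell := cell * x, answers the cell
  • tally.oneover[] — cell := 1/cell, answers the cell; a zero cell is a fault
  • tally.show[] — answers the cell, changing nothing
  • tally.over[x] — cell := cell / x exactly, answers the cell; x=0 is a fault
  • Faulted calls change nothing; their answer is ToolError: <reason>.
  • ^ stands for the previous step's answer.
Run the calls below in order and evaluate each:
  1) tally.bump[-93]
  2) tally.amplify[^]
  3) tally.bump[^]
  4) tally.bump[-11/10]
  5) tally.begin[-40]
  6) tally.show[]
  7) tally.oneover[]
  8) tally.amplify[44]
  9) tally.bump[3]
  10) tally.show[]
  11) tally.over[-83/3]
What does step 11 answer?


Do: bump[-93]
See: -93
Do: amplify[^]
See: 8649
Do: bump[^]
See: 17298
Do: bump[-11/10]
See: 172969/10
Do: begin[-40]
See: -40
Do: show[]
See: -40
Do: oneover[]
See: -1/40
Do: amplify[44]
See: -11/10
Do: bump[3]
See: 19/10
Do: show[]
See: 19/10
Do: over[-83/3]
See: -57/830

Answer: -57/830


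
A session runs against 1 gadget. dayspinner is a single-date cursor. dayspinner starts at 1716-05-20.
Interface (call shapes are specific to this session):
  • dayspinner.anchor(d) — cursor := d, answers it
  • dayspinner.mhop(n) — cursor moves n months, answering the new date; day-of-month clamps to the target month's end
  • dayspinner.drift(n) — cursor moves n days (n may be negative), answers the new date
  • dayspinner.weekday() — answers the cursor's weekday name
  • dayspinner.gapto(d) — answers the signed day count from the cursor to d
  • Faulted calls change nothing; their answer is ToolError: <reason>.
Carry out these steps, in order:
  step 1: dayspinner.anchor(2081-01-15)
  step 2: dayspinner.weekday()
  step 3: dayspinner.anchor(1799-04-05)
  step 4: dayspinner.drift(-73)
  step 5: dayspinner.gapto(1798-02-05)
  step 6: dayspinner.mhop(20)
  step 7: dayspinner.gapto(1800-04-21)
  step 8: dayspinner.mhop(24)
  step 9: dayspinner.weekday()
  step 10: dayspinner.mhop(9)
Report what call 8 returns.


Then dayspinner.anchor(d: 2081-01-15), → 2081-01-15.
I invoke dayspinner.weekday(), and get Wednesday.
Calling dayspinner.anchor(d: 1799-04-05), giving 1799-04-05.
Now I run dayspinner.drift(n: -73), giving 1799-01-22.
Invoking dayspinner.gapto(d: 1798-02-05), — result: -351.
I try dayspinner.mhop(n: 20), — result: 1800-09-22.
Next I call dayspinner.gapto(d: 1800-04-21), and see -154.
I try dayspinner.mhop(n: 24), giving 1802-09-22.
Next I call dayspinner.weekday(), — result: Wednesday.
Calling dayspinner.mhop(n: 9), and see 1803-06-22.

Answer: 1802-09-22


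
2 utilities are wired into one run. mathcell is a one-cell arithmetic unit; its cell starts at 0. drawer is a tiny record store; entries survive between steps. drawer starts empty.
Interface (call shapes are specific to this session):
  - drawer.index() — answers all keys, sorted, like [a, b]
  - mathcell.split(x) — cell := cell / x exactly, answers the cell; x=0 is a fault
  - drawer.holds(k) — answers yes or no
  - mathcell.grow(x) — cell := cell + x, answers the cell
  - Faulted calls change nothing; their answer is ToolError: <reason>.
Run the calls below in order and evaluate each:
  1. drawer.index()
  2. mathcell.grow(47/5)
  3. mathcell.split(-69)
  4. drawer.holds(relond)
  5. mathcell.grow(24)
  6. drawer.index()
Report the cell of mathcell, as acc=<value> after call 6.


Answer: acc=8233/345

Derivation:
>>> drawer.index
:: []
>>> mathcell.grow x: 47/5
:: 47/5
>>> mathcell.split x: -69
:: -47/345
>>> drawer.holds k: relond
:: no
>>> mathcell.grow x: 24
:: 8233/345
>>> drawer.index
:: []


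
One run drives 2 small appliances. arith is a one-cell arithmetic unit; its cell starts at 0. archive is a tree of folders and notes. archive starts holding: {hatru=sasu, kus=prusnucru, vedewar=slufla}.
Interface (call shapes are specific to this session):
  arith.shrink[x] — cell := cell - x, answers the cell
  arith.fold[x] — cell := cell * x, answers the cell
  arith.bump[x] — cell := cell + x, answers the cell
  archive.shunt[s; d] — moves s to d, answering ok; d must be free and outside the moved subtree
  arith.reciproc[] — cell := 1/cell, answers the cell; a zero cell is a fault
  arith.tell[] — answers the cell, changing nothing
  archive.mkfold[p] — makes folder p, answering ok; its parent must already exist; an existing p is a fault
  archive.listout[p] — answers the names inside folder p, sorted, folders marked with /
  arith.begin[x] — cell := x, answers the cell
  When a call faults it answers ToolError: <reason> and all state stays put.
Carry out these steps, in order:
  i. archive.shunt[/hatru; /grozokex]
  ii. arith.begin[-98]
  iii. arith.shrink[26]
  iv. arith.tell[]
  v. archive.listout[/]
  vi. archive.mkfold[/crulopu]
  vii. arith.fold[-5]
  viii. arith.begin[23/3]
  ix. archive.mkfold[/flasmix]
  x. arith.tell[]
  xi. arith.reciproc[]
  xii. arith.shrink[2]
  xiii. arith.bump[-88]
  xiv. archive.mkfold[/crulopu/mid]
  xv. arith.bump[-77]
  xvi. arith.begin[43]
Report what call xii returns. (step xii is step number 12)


Answer: -43/23

Derivation:
Step: shunt[s=/hatru; d=/grozokex]
Result: ok
Step: begin[x=-98]
Result: -98
Step: shrink[x=26]
Result: -124
Step: tell[]
Result: -124
Step: listout[p=/]
Result: [grozokex, kus, vedewar]
Step: mkfold[p=/crulopu]
Result: ok
Step: fold[x=-5]
Result: 620
Step: begin[x=23/3]
Result: 23/3
Step: mkfold[p=/flasmix]
Result: ok
Step: tell[]
Result: 23/3
Step: reciproc[]
Result: 3/23
Step: shrink[x=2]
Result: -43/23
Step: bump[x=-88]
Result: -2067/23
Step: mkfold[p=/crulopu/mid]
Result: ok
Step: bump[x=-77]
Result: -3838/23
Step: begin[x=43]
Result: 43


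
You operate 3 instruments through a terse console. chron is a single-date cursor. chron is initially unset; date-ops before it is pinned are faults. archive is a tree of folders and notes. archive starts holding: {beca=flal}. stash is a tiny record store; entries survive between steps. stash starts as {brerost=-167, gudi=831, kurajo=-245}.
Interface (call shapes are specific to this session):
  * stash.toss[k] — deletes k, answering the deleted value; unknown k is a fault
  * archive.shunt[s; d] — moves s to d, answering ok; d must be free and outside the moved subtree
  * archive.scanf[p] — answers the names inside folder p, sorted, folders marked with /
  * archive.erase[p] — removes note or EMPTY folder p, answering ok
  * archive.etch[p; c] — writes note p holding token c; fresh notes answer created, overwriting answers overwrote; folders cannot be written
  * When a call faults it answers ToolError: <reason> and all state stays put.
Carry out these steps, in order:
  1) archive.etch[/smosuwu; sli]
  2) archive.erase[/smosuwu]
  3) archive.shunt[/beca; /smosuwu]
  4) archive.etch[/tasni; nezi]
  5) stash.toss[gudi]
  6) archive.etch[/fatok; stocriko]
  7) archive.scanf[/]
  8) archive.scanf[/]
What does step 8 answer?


;; archive.etch(p→/smosuwu, c→sli) -> created
;; archive.erase(p→/smosuwu) -> ok
;; archive.shunt(s→/beca, d→/smosuwu) -> ok
;; archive.etch(p→/tasni, c→nezi) -> created
;; stash.toss(k→gudi) -> 831
;; archive.etch(p→/fatok, c→stocriko) -> created
;; archive.scanf(p→/) -> [fatok, smosuwu, tasni]
;; archive.scanf(p→/) -> [fatok, smosuwu, tasni]

Answer: [fatok, smosuwu, tasni]


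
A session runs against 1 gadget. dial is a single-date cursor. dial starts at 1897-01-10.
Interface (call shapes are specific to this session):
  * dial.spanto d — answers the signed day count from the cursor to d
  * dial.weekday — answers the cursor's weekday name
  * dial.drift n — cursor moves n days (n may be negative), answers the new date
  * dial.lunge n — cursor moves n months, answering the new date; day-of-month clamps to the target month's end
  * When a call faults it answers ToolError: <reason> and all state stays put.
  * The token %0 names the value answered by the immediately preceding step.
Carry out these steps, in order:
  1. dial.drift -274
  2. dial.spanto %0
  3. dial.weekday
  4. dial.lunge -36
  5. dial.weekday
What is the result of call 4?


Answer: 1893-04-11

Derivation:
CALL dial.drift[-274]
RET  1896-04-11
CALL dial.spanto[%0]
RET  0
CALL dial.weekday[]
RET  Saturday
CALL dial.lunge[-36]
RET  1893-04-11
CALL dial.weekday[]
RET  Tuesday


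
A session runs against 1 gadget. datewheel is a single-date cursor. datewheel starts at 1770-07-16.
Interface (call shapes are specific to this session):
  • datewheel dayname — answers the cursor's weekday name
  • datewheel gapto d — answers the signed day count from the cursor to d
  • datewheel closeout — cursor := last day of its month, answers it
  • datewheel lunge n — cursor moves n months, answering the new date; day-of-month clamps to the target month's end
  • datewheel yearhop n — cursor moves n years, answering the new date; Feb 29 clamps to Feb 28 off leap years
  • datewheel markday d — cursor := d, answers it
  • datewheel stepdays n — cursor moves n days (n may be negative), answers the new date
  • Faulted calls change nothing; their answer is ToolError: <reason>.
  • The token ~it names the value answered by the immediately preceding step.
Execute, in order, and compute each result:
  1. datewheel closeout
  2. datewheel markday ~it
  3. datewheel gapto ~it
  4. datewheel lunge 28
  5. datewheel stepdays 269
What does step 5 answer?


I run datewheel closeout, which returns 1770-07-31.
I run datewheel markday using ~it, — result: 1770-07-31.
Then datewheel gapto using ~it, which returns 0.
I try datewheel lunge using 28: 1772-11-30.
I run datewheel stepdays using 269, and get 1773-08-26.

Answer: 1773-08-26


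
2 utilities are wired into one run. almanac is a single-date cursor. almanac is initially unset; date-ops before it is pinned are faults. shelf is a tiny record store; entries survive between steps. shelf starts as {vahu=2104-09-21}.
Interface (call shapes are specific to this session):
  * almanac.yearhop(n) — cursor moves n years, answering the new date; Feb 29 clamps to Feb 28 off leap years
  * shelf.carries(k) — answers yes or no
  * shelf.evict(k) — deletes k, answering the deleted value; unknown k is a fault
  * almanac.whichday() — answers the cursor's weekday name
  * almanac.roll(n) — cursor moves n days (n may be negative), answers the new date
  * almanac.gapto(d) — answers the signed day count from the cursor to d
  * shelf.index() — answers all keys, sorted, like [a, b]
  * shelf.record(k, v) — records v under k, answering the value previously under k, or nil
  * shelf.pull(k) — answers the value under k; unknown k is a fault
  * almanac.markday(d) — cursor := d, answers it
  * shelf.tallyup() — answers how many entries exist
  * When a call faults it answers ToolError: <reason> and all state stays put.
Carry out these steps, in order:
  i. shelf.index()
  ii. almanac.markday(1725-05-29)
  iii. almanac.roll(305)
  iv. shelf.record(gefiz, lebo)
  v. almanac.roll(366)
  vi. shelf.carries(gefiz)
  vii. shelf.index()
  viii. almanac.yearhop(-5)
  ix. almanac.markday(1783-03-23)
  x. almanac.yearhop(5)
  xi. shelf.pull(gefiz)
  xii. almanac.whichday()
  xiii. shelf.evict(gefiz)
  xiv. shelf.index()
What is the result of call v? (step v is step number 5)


==> index()
<== [vahu]
==> markday(1725-05-29)
<== 1725-05-29
==> roll(305)
<== 1726-03-30
==> record(gefiz, lebo)
<== nil
==> roll(366)
<== 1727-03-31
==> carries(gefiz)
<== yes
==> index()
<== [gefiz, vahu]
==> yearhop(-5)
<== 1722-03-31
==> markday(1783-03-23)
<== 1783-03-23
==> yearhop(5)
<== 1788-03-23
==> pull(gefiz)
<== lebo
==> whichday()
<== Sunday
==> evict(gefiz)
<== lebo
==> index()
<== [vahu]

Answer: 1727-03-31


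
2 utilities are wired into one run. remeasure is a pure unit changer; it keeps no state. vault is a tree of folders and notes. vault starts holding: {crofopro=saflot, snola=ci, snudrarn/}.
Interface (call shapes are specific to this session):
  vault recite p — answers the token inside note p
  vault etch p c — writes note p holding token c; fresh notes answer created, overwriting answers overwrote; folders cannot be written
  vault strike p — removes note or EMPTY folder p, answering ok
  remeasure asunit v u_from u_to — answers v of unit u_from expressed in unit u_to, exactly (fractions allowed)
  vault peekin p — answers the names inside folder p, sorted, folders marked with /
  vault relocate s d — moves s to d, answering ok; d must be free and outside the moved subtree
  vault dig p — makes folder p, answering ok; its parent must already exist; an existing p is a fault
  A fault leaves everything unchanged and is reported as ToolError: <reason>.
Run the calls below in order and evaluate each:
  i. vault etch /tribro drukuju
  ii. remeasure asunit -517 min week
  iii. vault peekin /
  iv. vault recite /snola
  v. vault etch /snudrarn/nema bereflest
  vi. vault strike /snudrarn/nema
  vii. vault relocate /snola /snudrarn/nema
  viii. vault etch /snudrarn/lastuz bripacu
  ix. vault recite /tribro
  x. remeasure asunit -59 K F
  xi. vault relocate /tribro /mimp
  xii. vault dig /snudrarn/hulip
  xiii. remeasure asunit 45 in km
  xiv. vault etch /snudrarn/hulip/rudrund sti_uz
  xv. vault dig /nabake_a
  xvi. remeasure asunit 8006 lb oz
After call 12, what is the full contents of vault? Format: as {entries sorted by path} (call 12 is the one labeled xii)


Answer: {crofopro=saflot, mimp=drukuju, snudrarn/, snudrarn/hulip/, snudrarn/lastuz=bripacu, snudrarn/nema=ci}

Derivation:
> vault etch p=/tribro c=drukuju
[out] created
> remeasure asunit v=-517 u_from=min u_to=week
[out] -517/10080
> vault peekin p=/
[out] [crofopro, snola, snudrarn/, tribro]
> vault recite p=/snola
[out] ci
> vault etch p=/snudrarn/nema c=bereflest
[out] created
> vault strike p=/snudrarn/nema
[out] ok
> vault relocate s=/snola d=/snudrarn/nema
[out] ok
> vault etch p=/snudrarn/lastuz c=bripacu
[out] created
> vault recite p=/tribro
[out] drukuju
> remeasure asunit v=-59 u_from=K u_to=F
[out] -56587/100
> vault relocate s=/tribro d=/mimp
[out] ok
> vault dig p=/snudrarn/hulip
[out] ok
> remeasure asunit v=45 u_from=in u_to=km
[out] 1143/1000000
> vault etch p=/snudrarn/hulip/rudrund c=sti_uz
[out] created
> vault dig p=/nabake_a
[out] ok
> remeasure asunit v=8006 u_from=lb u_to=oz
[out] 128096


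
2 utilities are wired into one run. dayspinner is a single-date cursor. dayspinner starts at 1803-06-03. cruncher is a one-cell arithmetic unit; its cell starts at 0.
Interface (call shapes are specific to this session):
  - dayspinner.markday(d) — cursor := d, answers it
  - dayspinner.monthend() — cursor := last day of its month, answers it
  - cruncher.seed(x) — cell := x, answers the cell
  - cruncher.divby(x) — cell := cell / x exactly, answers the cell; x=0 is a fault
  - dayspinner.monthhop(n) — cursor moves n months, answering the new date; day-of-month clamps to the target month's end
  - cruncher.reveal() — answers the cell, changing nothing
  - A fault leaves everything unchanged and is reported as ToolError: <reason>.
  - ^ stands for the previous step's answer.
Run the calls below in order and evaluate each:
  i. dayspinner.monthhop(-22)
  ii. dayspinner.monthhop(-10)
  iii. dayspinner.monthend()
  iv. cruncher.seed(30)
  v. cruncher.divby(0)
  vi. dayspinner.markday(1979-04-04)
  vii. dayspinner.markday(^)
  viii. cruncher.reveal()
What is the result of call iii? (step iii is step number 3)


Answer: 1800-10-31

Derivation:
I run dayspinner.monthhop(n=-22), yielding 1801-08-03.
Invoking dayspinner.monthhop(n=-10), giving 1800-10-03.
I call dayspinner.monthend(), → 1800-10-31.
Now I run cruncher.seed(x=30), and observe 30.
I call cruncher.divby(x=0), and see ToolError: division by zero.
Invoking dayspinner.markday(d=1979-04-04), — result: 1979-04-04.
Next I call dayspinner.markday(d=^), and observe 1979-04-04.
Invoking cruncher.reveal, and see 30.


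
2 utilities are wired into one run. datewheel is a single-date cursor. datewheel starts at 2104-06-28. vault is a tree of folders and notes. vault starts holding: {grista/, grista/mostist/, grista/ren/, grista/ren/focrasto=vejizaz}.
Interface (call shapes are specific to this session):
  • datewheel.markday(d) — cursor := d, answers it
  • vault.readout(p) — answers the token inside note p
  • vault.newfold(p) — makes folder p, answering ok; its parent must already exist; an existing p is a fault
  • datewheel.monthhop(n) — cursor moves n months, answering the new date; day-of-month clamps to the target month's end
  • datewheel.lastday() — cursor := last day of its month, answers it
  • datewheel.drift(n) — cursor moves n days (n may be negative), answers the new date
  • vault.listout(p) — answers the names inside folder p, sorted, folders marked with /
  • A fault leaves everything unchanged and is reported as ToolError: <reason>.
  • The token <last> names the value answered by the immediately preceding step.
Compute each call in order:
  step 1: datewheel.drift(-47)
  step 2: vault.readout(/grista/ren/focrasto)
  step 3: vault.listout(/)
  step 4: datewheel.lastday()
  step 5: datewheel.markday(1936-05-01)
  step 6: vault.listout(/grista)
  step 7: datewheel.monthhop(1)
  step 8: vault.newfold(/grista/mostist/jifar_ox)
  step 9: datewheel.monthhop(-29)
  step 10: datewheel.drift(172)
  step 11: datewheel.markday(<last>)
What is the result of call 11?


Act: drift[n='-47']
Obs: 2104-05-12
Act: readout[p='/grista/ren/focrasto']
Obs: vejizaz
Act: listout[p='/']
Obs: [grista/]
Act: lastday[]
Obs: 2104-05-31
Act: markday[d='1936-05-01']
Obs: 1936-05-01
Act: listout[p='/grista']
Obs: [mostist/, ren/]
Act: monthhop[n='1']
Obs: 1936-06-01
Act: newfold[p='/grista/mostist/jifar_ox']
Obs: ok
Act: monthhop[n='-29']
Obs: 1934-01-01
Act: drift[n='172']
Obs: 1934-06-22
Act: markday[d='<last>']
Obs: 1934-06-22

Answer: 1934-06-22


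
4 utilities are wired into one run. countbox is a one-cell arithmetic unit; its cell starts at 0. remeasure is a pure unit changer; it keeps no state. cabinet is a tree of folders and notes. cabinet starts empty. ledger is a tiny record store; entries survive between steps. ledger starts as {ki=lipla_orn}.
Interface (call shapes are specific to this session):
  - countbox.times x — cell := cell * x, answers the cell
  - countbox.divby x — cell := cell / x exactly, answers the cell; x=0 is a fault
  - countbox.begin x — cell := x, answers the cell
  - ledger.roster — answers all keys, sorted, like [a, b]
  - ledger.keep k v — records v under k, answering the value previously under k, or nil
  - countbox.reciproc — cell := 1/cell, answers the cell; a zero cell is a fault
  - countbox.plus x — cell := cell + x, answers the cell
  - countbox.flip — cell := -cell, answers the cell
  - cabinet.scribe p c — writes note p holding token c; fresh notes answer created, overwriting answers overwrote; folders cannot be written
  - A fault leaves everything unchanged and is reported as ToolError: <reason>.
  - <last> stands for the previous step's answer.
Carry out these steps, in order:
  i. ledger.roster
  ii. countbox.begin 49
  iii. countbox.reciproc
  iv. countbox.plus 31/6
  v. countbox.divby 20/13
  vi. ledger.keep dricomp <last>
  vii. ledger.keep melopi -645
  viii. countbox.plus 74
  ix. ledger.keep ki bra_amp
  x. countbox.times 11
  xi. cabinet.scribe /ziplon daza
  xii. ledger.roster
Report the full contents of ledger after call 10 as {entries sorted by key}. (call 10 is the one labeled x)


Answer: {dricomp=3965/1176, ki=bra_amp, melopi=-645}

Derivation:
I invoke ledger.roster, giving [ki].
Using countbox.begin on x→49: 49.
I call countbox.reciproc, and observe 1/49.
Calling countbox.plus on x→31/6, and see 1525/294.
Using countbox.divby on x→20/13, giving 3965/1176.
Now I run ledger.keep on k→dricomp, v→<last>, giving nil.
Invoking ledger.keep on k→melopi, v→-645: nil.
Calling countbox.plus on x→74, yielding 90989/1176.
I invoke ledger.keep on k→ki, v→bra_amp: lipla_orn.
I run countbox.times on x→11, yielding 1000879/1176.
I invoke cabinet.scribe on p→/ziplon, c→daza, which returns created.
Next I call ledger.roster(), and get [dricomp, ki, melopi].


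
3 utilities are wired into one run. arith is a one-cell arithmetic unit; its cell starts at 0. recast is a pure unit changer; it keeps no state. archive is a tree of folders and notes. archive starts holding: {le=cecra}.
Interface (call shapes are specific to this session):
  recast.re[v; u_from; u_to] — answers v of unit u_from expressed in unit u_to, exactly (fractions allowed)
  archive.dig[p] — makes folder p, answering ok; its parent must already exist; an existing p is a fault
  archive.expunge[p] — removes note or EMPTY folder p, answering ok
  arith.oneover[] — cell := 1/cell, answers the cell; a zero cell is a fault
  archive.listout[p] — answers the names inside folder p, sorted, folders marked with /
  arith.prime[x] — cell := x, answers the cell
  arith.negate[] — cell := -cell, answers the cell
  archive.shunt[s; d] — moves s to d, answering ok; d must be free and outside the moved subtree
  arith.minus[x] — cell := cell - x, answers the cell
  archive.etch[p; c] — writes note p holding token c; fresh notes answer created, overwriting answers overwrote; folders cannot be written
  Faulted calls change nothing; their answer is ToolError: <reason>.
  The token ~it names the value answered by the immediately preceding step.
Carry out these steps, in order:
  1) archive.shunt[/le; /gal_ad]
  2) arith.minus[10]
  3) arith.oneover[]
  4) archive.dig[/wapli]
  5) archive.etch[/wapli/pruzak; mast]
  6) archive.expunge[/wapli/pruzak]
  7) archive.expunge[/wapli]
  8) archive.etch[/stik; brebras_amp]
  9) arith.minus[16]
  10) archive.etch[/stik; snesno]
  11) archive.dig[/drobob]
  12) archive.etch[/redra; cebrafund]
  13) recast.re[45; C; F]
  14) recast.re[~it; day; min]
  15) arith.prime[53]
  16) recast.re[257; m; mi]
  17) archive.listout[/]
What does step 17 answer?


>>> shunt s='/le' d='/gal_ad'
  ok
>>> minus x='10'
  -10
>>> oneover
  -1/10
>>> dig p='/wapli'
  ok
>>> etch p='/wapli/pruzak' c='mast'
  created
>>> expunge p='/wapli/pruzak'
  ok
>>> expunge p='/wapli'
  ok
>>> etch p='/stik' c='brebras_amp'
  created
>>> minus x='16'
  -161/10
>>> etch p='/stik' c='snesno'
  overwrote
>>> dig p='/drobob'
  ok
>>> etch p='/redra' c='cebrafund'
  created
>>> re v='45' u_from='C' u_to='F'
  113
>>> re v='~it' u_from='day' u_to='min'
  162720
>>> prime x='53'
  53
>>> re v='257' u_from='m' u_to='mi'
  32125/201168
>>> listout p='/'
  [drobob/, gal_ad, redra, stik]

Answer: [drobob/, gal_ad, redra, stik]


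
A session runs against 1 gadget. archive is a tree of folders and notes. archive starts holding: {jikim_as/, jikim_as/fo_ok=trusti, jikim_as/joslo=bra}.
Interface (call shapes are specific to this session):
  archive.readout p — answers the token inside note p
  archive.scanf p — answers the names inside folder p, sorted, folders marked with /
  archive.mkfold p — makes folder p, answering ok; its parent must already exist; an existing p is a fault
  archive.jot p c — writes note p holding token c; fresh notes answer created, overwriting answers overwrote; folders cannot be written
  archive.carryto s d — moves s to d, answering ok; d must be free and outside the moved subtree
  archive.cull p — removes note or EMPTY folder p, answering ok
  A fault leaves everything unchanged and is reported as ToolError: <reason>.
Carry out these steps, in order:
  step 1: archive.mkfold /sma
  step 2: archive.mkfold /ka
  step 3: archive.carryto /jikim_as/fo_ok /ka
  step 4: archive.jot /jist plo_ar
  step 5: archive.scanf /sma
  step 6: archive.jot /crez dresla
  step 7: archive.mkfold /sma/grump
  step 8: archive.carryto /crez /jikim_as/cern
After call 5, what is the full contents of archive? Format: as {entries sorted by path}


Answer: {jikim_as/, jikim_as/fo_ok=trusti, jikim_as/joslo=bra, jist=plo_ar, ka/, sma/}

Derivation:
→ archive.mkfold(p='/sma')
← ok
→ archive.mkfold(p='/ka')
← ok
→ archive.carryto(s='/jikim_as/fo_ok', d='/ka')
← ToolError: exists
→ archive.jot(p='/jist', c='plo_ar')
← created
→ archive.scanf(p='/sma')
← []
→ archive.jot(p='/crez', c='dresla')
← created
→ archive.mkfold(p='/sma/grump')
← ok
→ archive.carryto(s='/crez', d='/jikim_as/cern')
← ok


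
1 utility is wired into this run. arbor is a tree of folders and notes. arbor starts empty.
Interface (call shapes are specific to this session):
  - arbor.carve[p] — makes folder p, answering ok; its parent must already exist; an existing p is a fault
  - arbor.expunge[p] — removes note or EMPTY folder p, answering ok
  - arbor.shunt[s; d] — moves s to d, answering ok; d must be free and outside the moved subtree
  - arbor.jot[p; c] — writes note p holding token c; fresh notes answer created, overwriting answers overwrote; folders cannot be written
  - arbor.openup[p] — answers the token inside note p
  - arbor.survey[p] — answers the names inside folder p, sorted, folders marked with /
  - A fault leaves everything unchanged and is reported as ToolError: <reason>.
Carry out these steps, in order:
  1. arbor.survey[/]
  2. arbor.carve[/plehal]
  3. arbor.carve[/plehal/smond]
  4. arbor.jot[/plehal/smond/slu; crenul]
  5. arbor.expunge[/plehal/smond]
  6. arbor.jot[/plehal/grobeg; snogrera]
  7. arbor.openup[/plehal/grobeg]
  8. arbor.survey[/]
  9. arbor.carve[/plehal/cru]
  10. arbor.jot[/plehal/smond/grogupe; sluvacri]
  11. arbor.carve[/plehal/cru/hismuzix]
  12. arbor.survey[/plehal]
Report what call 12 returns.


Answer: [cru/, grobeg, smond/]

Derivation:
→ arbor.survey(p=/)
← []
→ arbor.carve(p=/plehal)
← ok
→ arbor.carve(p=/plehal/smond)
← ok
→ arbor.jot(p=/plehal/smond/slu, c=crenul)
← created
→ arbor.expunge(p=/plehal/smond)
← ToolError: not empty
→ arbor.jot(p=/plehal/grobeg, c=snogrera)
← created
→ arbor.openup(p=/plehal/grobeg)
← snogrera
→ arbor.survey(p=/)
← [plehal/]
→ arbor.carve(p=/plehal/cru)
← ok
→ arbor.jot(p=/plehal/smond/grogupe, c=sluvacri)
← created
→ arbor.carve(p=/plehal/cru/hismuzix)
← ok
→ arbor.survey(p=/plehal)
← [cru/, grobeg, smond/]


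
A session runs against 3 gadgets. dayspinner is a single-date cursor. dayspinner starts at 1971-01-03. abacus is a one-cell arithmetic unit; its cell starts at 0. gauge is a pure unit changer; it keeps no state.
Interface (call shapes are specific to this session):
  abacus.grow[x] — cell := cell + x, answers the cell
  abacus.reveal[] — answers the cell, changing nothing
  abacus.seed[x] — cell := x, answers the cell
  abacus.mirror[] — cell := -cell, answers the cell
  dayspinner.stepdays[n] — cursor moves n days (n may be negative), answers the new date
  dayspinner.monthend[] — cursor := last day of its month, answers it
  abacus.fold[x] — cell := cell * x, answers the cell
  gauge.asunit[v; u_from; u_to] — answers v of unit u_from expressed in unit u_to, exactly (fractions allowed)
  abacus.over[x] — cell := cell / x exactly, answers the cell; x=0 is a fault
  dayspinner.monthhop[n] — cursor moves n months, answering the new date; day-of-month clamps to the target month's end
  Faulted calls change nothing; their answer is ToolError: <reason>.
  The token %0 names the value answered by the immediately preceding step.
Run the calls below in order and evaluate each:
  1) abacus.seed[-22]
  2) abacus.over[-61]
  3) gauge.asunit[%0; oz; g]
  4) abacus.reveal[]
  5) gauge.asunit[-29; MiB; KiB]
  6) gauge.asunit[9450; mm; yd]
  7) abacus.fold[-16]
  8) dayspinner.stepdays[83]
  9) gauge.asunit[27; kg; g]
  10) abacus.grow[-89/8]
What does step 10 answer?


~$ abacus.seed x=-22
[out] -22
~$ abacus.over x=-61
[out] 22/61
~$ gauge.asunit v=%0 u_from=oz u_to=g
[out] 498951607/48800000
~$ abacus.reveal
[out] 22/61
~$ gauge.asunit v=-29 u_from=MiB u_to=KiB
[out] -29696
~$ gauge.asunit v=9450 u_from=mm u_to=yd
[out] 2625/254
~$ abacus.fold x=-16
[out] -352/61
~$ dayspinner.stepdays n=83
[out] 1971-03-27
~$ gauge.asunit v=27 u_from=kg u_to=g
[out] 27000
~$ abacus.grow x=-89/8
[out] -8245/488

Answer: -8245/488


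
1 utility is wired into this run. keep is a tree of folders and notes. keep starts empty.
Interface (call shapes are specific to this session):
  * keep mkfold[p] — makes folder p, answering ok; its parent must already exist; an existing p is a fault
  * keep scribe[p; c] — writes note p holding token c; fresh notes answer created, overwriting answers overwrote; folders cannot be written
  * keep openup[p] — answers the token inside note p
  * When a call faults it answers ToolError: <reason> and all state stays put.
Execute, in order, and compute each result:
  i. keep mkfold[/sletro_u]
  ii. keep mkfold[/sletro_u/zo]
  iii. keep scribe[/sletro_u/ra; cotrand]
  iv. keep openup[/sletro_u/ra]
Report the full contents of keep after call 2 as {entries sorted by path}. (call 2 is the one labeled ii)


Answer: {sletro_u/, sletro_u/zo/}

Derivation:
Act: keep mkfold[/sletro_u]
Obs: ok
Act: keep mkfold[/sletro_u/zo]
Obs: ok
Act: keep scribe[/sletro_u/ra; cotrand]
Obs: created
Act: keep openup[/sletro_u/ra]
Obs: cotrand


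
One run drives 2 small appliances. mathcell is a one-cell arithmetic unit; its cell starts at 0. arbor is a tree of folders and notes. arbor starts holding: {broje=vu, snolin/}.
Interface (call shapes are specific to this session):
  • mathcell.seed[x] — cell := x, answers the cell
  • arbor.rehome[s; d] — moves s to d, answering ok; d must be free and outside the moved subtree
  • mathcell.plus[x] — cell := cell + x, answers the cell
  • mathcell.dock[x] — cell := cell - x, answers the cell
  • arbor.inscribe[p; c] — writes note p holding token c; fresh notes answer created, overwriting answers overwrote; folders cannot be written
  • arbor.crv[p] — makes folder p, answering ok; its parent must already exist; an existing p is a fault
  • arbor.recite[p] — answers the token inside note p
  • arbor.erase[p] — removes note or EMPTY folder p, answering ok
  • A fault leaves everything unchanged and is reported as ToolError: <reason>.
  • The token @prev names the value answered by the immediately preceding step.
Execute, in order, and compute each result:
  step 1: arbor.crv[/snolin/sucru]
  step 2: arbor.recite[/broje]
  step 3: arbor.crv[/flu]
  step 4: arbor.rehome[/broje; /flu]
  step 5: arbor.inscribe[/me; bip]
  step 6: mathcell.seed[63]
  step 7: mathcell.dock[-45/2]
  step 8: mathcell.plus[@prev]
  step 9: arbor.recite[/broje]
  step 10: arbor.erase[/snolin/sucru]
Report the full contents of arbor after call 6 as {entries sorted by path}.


~$ arbor.crv p='/snolin/sucru'
[out] ok
~$ arbor.recite p='/broje'
[out] vu
~$ arbor.crv p='/flu'
[out] ok
~$ arbor.rehome s='/broje' d='/flu'
[out] ToolError: exists
~$ arbor.inscribe p='/me' c='bip'
[out] created
~$ mathcell.seed x='63'
[out] 63
~$ mathcell.dock x='-45/2'
[out] 171/2
~$ mathcell.plus x='@prev'
[out] 171
~$ arbor.recite p='/broje'
[out] vu
~$ arbor.erase p='/snolin/sucru'
[out] ok

Answer: {broje=vu, flu/, me=bip, snolin/, snolin/sucru/}


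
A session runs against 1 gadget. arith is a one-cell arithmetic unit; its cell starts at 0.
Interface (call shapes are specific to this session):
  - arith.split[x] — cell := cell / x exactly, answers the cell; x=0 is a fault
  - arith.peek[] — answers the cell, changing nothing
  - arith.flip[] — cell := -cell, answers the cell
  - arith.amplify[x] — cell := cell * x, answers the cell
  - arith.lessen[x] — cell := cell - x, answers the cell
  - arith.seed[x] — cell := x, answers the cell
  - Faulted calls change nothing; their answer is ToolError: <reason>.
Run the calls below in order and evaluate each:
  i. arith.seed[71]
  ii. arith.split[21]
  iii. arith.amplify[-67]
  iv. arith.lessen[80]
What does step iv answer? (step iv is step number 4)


Answer: -6437/21

Derivation:
CALL seed[x=71]
RET  71
CALL split[x=21]
RET  71/21
CALL amplify[x=-67]
RET  -4757/21
CALL lessen[x=80]
RET  -6437/21


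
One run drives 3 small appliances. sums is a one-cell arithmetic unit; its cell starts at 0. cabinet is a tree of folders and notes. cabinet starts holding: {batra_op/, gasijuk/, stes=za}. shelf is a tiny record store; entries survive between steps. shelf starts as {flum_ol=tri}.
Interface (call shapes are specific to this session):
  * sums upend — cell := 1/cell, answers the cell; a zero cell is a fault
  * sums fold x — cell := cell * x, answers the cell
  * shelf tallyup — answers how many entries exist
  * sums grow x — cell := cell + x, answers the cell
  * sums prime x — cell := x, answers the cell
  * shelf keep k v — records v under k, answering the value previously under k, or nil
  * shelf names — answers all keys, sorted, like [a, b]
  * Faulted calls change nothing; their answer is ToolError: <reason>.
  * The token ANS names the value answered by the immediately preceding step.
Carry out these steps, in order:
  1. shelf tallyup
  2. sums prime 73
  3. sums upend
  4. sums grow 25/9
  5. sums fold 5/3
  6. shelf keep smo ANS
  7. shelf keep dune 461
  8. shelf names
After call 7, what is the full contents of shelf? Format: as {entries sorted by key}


>>> shelf tallyup
  1
>>> sums prime x→73
  73
>>> sums upend
  1/73
>>> sums grow x→25/9
  1834/657
>>> sums fold x→5/3
  9170/1971
>>> shelf keep k→smo v→ANS
  nil
>>> shelf keep k→dune v→461
  nil
>>> shelf names
  [dune, flum_ol, smo]

Answer: {dune=461, flum_ol=tri, smo=9170/1971}


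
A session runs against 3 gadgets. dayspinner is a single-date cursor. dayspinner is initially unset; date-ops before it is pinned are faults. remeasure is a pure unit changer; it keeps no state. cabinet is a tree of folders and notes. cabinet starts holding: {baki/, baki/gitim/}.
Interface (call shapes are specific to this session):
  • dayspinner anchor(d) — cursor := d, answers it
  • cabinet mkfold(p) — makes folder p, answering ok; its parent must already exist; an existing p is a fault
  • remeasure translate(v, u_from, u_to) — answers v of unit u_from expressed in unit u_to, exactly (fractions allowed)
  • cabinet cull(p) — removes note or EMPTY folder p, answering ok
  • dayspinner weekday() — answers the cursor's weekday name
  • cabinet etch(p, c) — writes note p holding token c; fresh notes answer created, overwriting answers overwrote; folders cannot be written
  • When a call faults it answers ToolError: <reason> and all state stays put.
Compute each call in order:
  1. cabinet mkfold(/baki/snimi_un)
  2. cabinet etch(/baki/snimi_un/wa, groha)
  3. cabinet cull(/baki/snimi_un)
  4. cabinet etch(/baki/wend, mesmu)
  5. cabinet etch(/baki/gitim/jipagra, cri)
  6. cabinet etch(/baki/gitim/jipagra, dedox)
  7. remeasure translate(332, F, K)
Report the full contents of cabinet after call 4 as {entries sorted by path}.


Answer: {baki/, baki/gitim/, baki/snimi_un/, baki/snimi_un/wa=groha, baki/wend=mesmu}

Derivation:
·→ cabinet mkfold(p→/baki/snimi_un)
·← ok
·→ cabinet etch(p→/baki/snimi_un/wa, c→groha)
·← created
·→ cabinet cull(p→/baki/snimi_un)
·← ToolError: not empty
·→ cabinet etch(p→/baki/wend, c→mesmu)
·← created
·→ cabinet etch(p→/baki/gitim/jipagra, c→cri)
·← created
·→ cabinet etch(p→/baki/gitim/jipagra, c→dedox)
·← overwrote
·→ remeasure translate(v→332, u_from→F, u_to→K)
·← 26389/60


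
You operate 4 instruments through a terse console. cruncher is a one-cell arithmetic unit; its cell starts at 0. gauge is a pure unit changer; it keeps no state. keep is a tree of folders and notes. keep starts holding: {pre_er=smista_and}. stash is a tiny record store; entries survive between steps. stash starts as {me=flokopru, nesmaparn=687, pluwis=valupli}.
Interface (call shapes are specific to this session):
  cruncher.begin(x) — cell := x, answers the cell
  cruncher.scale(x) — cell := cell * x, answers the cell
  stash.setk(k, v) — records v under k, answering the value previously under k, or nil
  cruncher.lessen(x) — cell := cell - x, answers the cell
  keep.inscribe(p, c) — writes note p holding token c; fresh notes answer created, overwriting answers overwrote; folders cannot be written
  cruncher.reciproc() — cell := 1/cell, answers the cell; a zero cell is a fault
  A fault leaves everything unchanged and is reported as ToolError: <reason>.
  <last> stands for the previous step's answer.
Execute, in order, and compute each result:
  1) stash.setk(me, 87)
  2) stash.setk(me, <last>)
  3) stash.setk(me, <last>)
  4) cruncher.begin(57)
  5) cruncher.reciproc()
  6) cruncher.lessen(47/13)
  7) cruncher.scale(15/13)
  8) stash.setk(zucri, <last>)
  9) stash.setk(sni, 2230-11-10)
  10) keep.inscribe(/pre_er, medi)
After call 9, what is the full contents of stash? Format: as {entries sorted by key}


Answer: {me=87, nesmaparn=687, pluwis=valupli, sni=2230-11-10, zucri=-13330/3211}

Derivation:
[in] setk me 87
= flokopru
[in] setk me <last>
= 87
[in] setk me <last>
= flokopru
[in] begin 57
= 57
[in] reciproc
= 1/57
[in] lessen 47/13
= -2666/741
[in] scale 15/13
= -13330/3211
[in] setk zucri <last>
= nil
[in] setk sni 2230-11-10
= nil
[in] inscribe /pre_er medi
= overwrote


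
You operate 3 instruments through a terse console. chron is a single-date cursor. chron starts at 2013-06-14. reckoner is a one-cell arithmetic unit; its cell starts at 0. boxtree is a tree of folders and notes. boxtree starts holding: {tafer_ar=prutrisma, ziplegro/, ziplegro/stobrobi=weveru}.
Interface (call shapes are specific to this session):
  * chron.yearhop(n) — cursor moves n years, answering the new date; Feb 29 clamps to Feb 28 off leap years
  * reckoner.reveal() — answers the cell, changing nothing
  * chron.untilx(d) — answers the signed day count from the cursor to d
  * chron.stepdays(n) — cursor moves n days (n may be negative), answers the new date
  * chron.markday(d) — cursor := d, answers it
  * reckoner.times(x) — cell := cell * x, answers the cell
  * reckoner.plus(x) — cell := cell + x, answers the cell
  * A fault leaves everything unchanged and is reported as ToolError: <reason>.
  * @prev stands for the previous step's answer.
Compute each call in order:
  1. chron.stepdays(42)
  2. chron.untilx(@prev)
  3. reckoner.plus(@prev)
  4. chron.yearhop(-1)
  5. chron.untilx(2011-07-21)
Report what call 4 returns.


Answer: 2012-07-26

Derivation:
// chron.stepdays(n: 42) => 2013-07-26
// chron.untilx(d: @prev) => 0
// reckoner.plus(x: @prev) => 0
// chron.yearhop(n: -1) => 2012-07-26
// chron.untilx(d: 2011-07-21) => -371
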